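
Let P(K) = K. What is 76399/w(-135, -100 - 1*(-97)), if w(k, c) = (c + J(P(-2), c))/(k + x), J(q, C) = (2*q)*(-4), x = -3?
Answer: -10543062/13 ≈ -8.1101e+5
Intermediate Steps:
J(q, C) = -8*q
w(k, c) = (16 + c)/(-3 + k) (w(k, c) = (c - 8*(-2))/(k - 3) = (c + 16)/(-3 + k) = (16 + c)/(-3 + k))
76399/w(-135, -100 - 1*(-97)) = 76399/(((16 + (-100 - 1*(-97)))/(-3 - 135))) = 76399/(((16 + (-100 + 97))/(-138))) = 76399/((-(16 - 3)/138)) = 76399/((-1/138*13)) = 76399/(-13/138) = 76399*(-138/13) = -10543062/13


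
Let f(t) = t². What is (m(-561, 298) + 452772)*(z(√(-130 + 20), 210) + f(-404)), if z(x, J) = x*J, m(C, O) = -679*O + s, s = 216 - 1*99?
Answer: 40893279152 + 52614870*I*√110 ≈ 4.0893e+10 + 5.5183e+8*I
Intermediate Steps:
s = 117 (s = 216 - 99 = 117)
m(C, O) = 117 - 679*O (m(C, O) = -679*O + 117 = 117 - 679*O)
z(x, J) = J*x
(m(-561, 298) + 452772)*(z(√(-130 + 20), 210) + f(-404)) = ((117 - 679*298) + 452772)*(210*√(-130 + 20) + (-404)²) = ((117 - 202342) + 452772)*(210*√(-110) + 163216) = (-202225 + 452772)*(210*(I*√110) + 163216) = 250547*(210*I*√110 + 163216) = 250547*(163216 + 210*I*√110) = 40893279152 + 52614870*I*√110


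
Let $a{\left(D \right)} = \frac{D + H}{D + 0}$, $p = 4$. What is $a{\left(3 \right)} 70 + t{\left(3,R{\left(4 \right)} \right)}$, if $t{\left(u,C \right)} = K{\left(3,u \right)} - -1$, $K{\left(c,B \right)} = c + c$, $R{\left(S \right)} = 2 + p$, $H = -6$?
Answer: $-63$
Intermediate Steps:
$R{\left(S \right)} = 6$ ($R{\left(S \right)} = 2 + 4 = 6$)
$a{\left(D \right)} = \frac{-6 + D}{D}$ ($a{\left(D \right)} = \frac{D - 6}{D + 0} = \frac{-6 + D}{D}$)
$K{\left(c,B \right)} = 2 c$
$t{\left(u,C \right)} = 7$ ($t{\left(u,C \right)} = 2 \cdot 3 - -1 = 6 + 1 = 7$)
$a{\left(3 \right)} 70 + t{\left(3,R{\left(4 \right)} \right)} = \frac{-6 + 3}{3} \cdot 70 + 7 = \frac{1}{3} \left(-3\right) 70 + 7 = \left(-1\right) 70 + 7 = -70 + 7 = -63$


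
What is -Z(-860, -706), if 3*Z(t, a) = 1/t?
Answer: 1/2580 ≈ 0.00038760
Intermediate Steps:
Z(t, a) = 1/(3*t)
-Z(-860, -706) = -1/(3*(-860)) = -(-1)/(3*860) = -1*(-1/2580) = 1/2580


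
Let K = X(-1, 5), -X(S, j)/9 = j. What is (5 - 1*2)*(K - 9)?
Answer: -162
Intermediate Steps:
X(S, j) = -9*j
K = -45 (K = -9*5 = -45)
(5 - 1*2)*(K - 9) = (5 - 1*2)*(-45 - 9) = (5 - 2)*(-54) = 3*(-54) = -162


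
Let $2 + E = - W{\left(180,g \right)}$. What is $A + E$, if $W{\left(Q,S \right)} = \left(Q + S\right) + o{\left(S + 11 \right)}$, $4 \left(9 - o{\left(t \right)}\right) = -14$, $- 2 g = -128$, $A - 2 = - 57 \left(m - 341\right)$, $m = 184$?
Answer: $\frac{17385}{2} \approx 8692.5$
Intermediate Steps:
$A = 8951$ ($A = 2 - 57 \left(184 - 341\right) = 2 - -8949 = 2 + 8949 = 8951$)
$g = 64$ ($g = \left(- \frac{1}{2}\right) \left(-128\right) = 64$)
$o{\left(t \right)} = \frac{25}{2}$ ($o{\left(t \right)} = 9 - - \frac{7}{2} = 9 + \frac{7}{2} = \frac{25}{2}$)
$W{\left(Q,S \right)} = \frac{25}{2} + Q + S$ ($W{\left(Q,S \right)} = \left(Q + S\right) + \frac{25}{2} = \frac{25}{2} + Q + S$)
$E = - \frac{517}{2}$ ($E = -2 - \left(\frac{25}{2} + 180 + 64\right) = -2 - \frac{513}{2} = - \frac{517}{2} \approx -258.5$)
$A + E = 8951 - \frac{517}{2} = \frac{17385}{2}$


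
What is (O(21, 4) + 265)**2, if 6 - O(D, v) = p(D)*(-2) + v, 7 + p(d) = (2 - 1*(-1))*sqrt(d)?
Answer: 64765 + 3036*sqrt(21) ≈ 78678.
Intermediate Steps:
p(d) = -7 + 3*sqrt(d) (p(d) = -7 + (2 - 1*(-1))*sqrt(d) = -7 + (2 + 1)*sqrt(d) = -7 + 3*sqrt(d))
O(D, v) = -8 - v + 6*sqrt(D) (O(D, v) = 6 - ((-7 + 3*sqrt(D))*(-2) + v) = 6 - ((14 - 6*sqrt(D)) + v) = 6 - (14 + v - 6*sqrt(D)) = 6 + (-14 - v + 6*sqrt(D)) = -8 - v + 6*sqrt(D))
(O(21, 4) + 265)**2 = ((-8 - 1*4 + 6*sqrt(21)) + 265)**2 = ((-8 - 4 + 6*sqrt(21)) + 265)**2 = ((-12 + 6*sqrt(21)) + 265)**2 = (253 + 6*sqrt(21))**2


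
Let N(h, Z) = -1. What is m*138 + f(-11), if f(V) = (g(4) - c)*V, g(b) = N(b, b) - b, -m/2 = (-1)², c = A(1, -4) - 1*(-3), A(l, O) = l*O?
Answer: -232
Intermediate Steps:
A(l, O) = O*l
c = -1 (c = -4*1 - 1*(-3) = -4 + 3 = -1)
m = -2 (m = -2*(-1)² = -2*1 = -2)
g(b) = -1 - b
f(V) = -4*V (f(V) = ((-1 - 1*4) - 1*(-1))*V = ((-1 - 4) + 1)*V = (-5 + 1)*V = -4*V)
m*138 + f(-11) = -2*138 - 4*(-11) = -276 + 44 = -232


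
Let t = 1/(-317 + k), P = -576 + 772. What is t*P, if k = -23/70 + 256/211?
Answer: -2894920/4669023 ≈ -0.62003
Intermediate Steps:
P = 196
k = 13067/14770 (k = -23*1/70 + 256*(1/211) = -23/70 + 256/211 = 13067/14770 ≈ 0.88470)
t = -14770/4669023 (t = 1/(-317 + 13067/14770) = 1/(-4669023/14770) = -14770/4669023 ≈ -0.0031634)
t*P = -14770/4669023*196 = -2894920/4669023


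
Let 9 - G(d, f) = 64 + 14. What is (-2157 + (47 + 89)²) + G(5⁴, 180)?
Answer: 16270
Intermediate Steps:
G(d, f) = -69 (G(d, f) = 9 - (64 + 14) = 9 - 1*78 = 9 - 78 = -69)
(-2157 + (47 + 89)²) + G(5⁴, 180) = (-2157 + (47 + 89)²) - 69 = (-2157 + 136²) - 69 = (-2157 + 18496) - 69 = 16339 - 69 = 16270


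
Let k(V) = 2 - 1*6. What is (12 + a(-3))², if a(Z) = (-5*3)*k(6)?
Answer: 5184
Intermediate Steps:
k(V) = -4 (k(V) = 2 - 6 = -4)
a(Z) = 60 (a(Z) = -5*3*(-4) = -15*(-4) = 60)
(12 + a(-3))² = (12 + 60)² = 72² = 5184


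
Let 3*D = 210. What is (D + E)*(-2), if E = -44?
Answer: -52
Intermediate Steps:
D = 70 (D = (1/3)*210 = 70)
(D + E)*(-2) = (70 - 44)*(-2) = 26*(-2) = -52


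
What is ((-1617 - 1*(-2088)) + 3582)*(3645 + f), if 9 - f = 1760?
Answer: 7676382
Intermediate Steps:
f = -1751 (f = 9 - 1*1760 = 9 - 1760 = -1751)
((-1617 - 1*(-2088)) + 3582)*(3645 + f) = ((-1617 - 1*(-2088)) + 3582)*(3645 - 1751) = ((-1617 + 2088) + 3582)*1894 = (471 + 3582)*1894 = 4053*1894 = 7676382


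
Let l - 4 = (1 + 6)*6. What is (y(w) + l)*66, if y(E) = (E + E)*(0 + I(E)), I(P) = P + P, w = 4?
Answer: 7260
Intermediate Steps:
I(P) = 2*P
y(E) = 4*E² (y(E) = (E + E)*(0 + 2*E) = (2*E)*(2*E) = 4*E²)
l = 46 (l = 4 + (1 + 6)*6 = 4 + 7*6 = 4 + 42 = 46)
(y(w) + l)*66 = (4*4² + 46)*66 = (4*16 + 46)*66 = (64 + 46)*66 = 110*66 = 7260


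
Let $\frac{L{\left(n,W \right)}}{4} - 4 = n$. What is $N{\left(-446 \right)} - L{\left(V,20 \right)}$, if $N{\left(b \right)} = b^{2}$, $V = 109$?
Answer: $198464$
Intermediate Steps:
$L{\left(n,W \right)} = 16 + 4 n$
$N{\left(-446 \right)} - L{\left(V,20 \right)} = \left(-446\right)^{2} - \left(16 + 4 \cdot 109\right) = 198916 - \left(16 + 436\right) = 198916 - 452 = 198464$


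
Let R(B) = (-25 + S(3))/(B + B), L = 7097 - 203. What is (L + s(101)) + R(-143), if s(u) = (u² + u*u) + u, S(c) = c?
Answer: 356162/13 ≈ 27397.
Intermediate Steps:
s(u) = u + 2*u² (s(u) = (u² + u²) + u = 2*u² + u = u + 2*u²)
L = 6894
R(B) = -11/B (R(B) = (-25 + 3)/(B + B) = -22*1/(2*B) = -11/B)
(L + s(101)) + R(-143) = (6894 + 101*(1 + 2*101)) - 11/(-143) = (6894 + 101*(1 + 202)) - 11*(-1/143) = (6894 + 101*203) + 1/13 = (6894 + 20503) + 1/13 = 27397 + 1/13 = 356162/13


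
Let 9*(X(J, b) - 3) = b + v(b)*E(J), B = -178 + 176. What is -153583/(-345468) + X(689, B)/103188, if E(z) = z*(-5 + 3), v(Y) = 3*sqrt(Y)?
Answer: 5943330839/13368056994 - 689*I*sqrt(2)/154782 ≈ 0.44459 - 0.0062953*I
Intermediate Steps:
B = -2
E(z) = -2*z (E(z) = z*(-2) = -2*z)
X(J, b) = 3 + b/9 - 2*J*sqrt(b)/3 (X(J, b) = 3 + (b + (3*sqrt(b))*(-2*J))/9 = 3 + (b - 6*J*sqrt(b))/9 = 3 + (b/9 - 2*J*sqrt(b)/3) = 3 + b/9 - 2*J*sqrt(b)/3)
-153583/(-345468) + X(689, B)/103188 = -153583/(-345468) + (3 + (1/9)*(-2) - 2/3*689*sqrt(-2))/103188 = -153583*(-1/345468) + (3 - 2/9 - 2/3*689*I*sqrt(2))*(1/103188) = 153583/345468 + (3 - 2/9 - 1378*I*sqrt(2)/3)*(1/103188) = 153583/345468 + (25/9 - 1378*I*sqrt(2)/3)*(1/103188) = 153583/345468 + (25/928692 - 689*I*sqrt(2)/154782) = 5943330839/13368056994 - 689*I*sqrt(2)/154782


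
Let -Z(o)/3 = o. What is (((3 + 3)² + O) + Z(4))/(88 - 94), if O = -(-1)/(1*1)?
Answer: -25/6 ≈ -4.1667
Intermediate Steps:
Z(o) = -3*o
O = 1 (O = -(-1)/1 = -(-1) = -1*(-1) = 1)
(((3 + 3)² + O) + Z(4))/(88 - 94) = (((3 + 3)² + 1) - 3*4)/(88 - 94) = ((6² + 1) - 12)/(-6) = ((36 + 1) - 12)*(-⅙) = (37 - 12)*(-⅙) = 25*(-⅙) = -25/6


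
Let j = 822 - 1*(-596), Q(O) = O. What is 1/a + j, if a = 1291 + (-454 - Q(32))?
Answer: 1141491/805 ≈ 1418.0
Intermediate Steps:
j = 1418 (j = 822 + 596 = 1418)
a = 805 (a = 1291 + (-454 - 1*32) = 1291 + (-454 - 32) = 1291 - 486 = 805)
1/a + j = 1/805 + 1418 = 1141491/805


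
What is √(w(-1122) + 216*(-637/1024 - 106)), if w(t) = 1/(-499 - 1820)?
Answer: I*√31706064075678/37104 ≈ 151.76*I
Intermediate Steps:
w(t) = -1/2319 (w(t) = 1/(-2319) = -1/2319)
√(w(-1122) + 216*(-637/1024 - 106)) = √(-1/2319 + 216*(-637/1024 - 106)) = √(-1/2319 + 216*(-109181/1024)) = √(-1/2319 - 2947887/128) = √(-6836150081/296832) = I*√31706064075678/37104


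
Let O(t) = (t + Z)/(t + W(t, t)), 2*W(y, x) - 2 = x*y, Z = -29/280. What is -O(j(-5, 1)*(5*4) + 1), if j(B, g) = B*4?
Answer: 111749/22176700 ≈ 0.0050390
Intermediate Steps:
j(B, g) = 4*B
Z = -29/280 (Z = -29*1/280 = -29/280 ≈ -0.10357)
W(y, x) = 1 + x*y/2 (W(y, x) = 1 + (x*y)/2 = 1 + x*y/2)
O(t) = (-29/280 + t)/(1 + t + t²/2) (O(t) = (t - 29/280)/(t + (1 + t*t/2)) = (-29/280 + t)/(t + (1 + t²/2)) = (-29/280 + t)/(1 + t + t²/2))
-O(j(-5, 1)*(5*4) + 1) = -(-29 + 280*((4*(-5))*(5*4) + 1))/(140*(2 + ((4*(-5))*(5*4) + 1)² + 2*((4*(-5))*(5*4) + 1))) = -(-29 + 280*(-20*20 + 1))/(140*(2 + (-20*20 + 1)² + 2*(-20*20 + 1))) = -(-29 + 280*(-400 + 1))/(140*(2 + (-400 + 1)² + 2*(-400 + 1))) = -(-29 + 280*(-399))/(140*(2 + (-399)² + 2*(-399))) = -(-29 - 111720)/(140*(2 + 159201 - 798)) = -(-111749)/(140*158405) = -1*(-111749/22176700) = 111749/22176700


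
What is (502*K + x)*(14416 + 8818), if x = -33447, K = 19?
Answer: -555501706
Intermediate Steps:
(502*K + x)*(14416 + 8818) = (502*19 - 33447)*(14416 + 8818) = (9538 - 33447)*23234 = -23909*23234 = -555501706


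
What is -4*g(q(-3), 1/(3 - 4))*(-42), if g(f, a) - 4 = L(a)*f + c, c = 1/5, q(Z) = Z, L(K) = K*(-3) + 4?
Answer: -14112/5 ≈ -2822.4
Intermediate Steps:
L(K) = 4 - 3*K (L(K) = -3*K + 4 = 4 - 3*K)
c = ⅕ ≈ 0.20000
g(f, a) = 21/5 + f*(4 - 3*a) (g(f, a) = 4 + ((4 - 3*a)*f + ⅕) = 4 + (f*(4 - 3*a) + ⅕) = 4 + (⅕ + f*(4 - 3*a)) = 21/5 + f*(4 - 3*a))
-4*g(q(-3), 1/(3 - 4))*(-42) = -4*(21/5 - 1*(-3)*(-4 + 3/(3 - 4)))*(-42) = -4*(21/5 - 1*(-3)*(-4 + 3/(-1)))*(-42) = -4*(21/5 - 1*(-3)*(-4 + 3*(-1)))*(-42) = -4*(21/5 - 1*(-3)*(-4 - 3))*(-42) = -4*(21/5 - 1*(-3)*(-7))*(-42) = -4*(21/5 - 21)*(-42) = -4*(-84/5)*(-42) = (336/5)*(-42) = -14112/5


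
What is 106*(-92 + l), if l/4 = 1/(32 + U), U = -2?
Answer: -146068/15 ≈ -9737.9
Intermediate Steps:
l = 2/15 (l = 4/(32 - 2) = 4/30 = 4*(1/30) = 2/15 ≈ 0.13333)
106*(-92 + l) = 106*(-92 + 2/15) = 106*(-1378/15) = -146068/15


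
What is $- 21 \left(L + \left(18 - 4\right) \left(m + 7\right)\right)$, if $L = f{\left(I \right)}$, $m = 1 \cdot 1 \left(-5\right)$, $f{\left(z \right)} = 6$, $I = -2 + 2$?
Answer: $-714$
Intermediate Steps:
$I = 0$
$m = -5$ ($m = 1 \left(-5\right) = -5$)
$L = 6$
$- 21 \left(L + \left(18 - 4\right) \left(m + 7\right)\right) = - 21 \left(6 + \left(18 - 4\right) \left(-5 + 7\right)\right) = - 21 \left(6 + 14 \cdot 2\right) = - 21 \left(6 + 28\right) = \left(-21\right) 34 = -714$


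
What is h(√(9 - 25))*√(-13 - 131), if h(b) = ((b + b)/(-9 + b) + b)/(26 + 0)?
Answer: -1896/1261 + 192*I/1261 ≈ -1.5036 + 0.15226*I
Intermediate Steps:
h(b) = b/26 + b/(13*(-9 + b)) (h(b) = ((2*b)/(-9 + b) + b)/26 = (2*b/(-9 + b) + b)*(1/26) = (b + 2*b/(-9 + b))*(1/26) = b/26 + b/(13*(-9 + b)))
h(√(9 - 25))*√(-13 - 131) = (√(9 - 25)*(-7 + √(9 - 25))/(26*(-9 + √(9 - 25))))*√(-13 - 131) = (√(-16)*(-7 + √(-16))/(26*(-9 + √(-16))))*√(-144) = ((4*I)*(-7 + 4*I)/(26*(-9 + 4*I)))*(12*I) = ((4*I)*((-9 - 4*I)/97)*(-7 + 4*I)/26)*(12*I) = (2*I*(-9 - 4*I)*(-7 + 4*I)/1261)*(12*I) = -24*(-9 - 4*I)*(-7 + 4*I)/1261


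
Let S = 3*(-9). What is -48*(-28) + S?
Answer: 1317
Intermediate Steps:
S = -27
-48*(-28) + S = -48*(-28) - 27 = 1344 - 27 = 1317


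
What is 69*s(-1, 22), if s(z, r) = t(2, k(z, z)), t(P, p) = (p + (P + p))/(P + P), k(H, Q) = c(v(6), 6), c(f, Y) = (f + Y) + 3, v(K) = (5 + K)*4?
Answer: 1863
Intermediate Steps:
v(K) = 20 + 4*K
c(f, Y) = 3 + Y + f (c(f, Y) = (Y + f) + 3 = 3 + Y + f)
k(H, Q) = 53 (k(H, Q) = 3 + 6 + (20 + 4*6) = 3 + 6 + (20 + 24) = 3 + 6 + 44 = 53)
t(P, p) = (P + 2*p)/(2*P) (t(P, p) = (P + 2*p)/((2*P)) = (P + 2*p)*(1/(2*P)) = (P + 2*p)/(2*P))
s(z, r) = 27 (s(z, r) = (53 + (1/2)*2)/2 = (53 + 1)/2 = (1/2)*54 = 27)
69*s(-1, 22) = 69*27 = 1863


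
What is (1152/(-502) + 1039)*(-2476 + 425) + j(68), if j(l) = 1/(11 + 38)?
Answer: -26151146036/12299 ≈ -2.1263e+6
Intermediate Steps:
j(l) = 1/49
(1152/(-502) + 1039)*(-2476 + 425) + j(68) = (1152/(-502) + 1039)*(-2476 + 425) + 1/49 = (1152*(-1/502) + 1039)*(-2051) + 1/49 = (-576/251 + 1039)*(-2051) + 1/49 = (260213/251)*(-2051) + 1/49 = -533696863/251 + 1/49 = -26151146036/12299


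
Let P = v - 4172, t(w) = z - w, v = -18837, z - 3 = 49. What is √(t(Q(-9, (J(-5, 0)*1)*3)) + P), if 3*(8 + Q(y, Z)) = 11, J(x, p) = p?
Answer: I*√206574/3 ≈ 151.5*I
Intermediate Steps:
z = 52 (z = 3 + 49 = 52)
Q(y, Z) = -13/3 (Q(y, Z) = -8 + (⅓)*11 = -8 + 11/3 = -13/3)
t(w) = 52 - w
P = -23009 (P = -18837 - 4172 = -23009)
√(t(Q(-9, (J(-5, 0)*1)*3)) + P) = √((52 - 1*(-13/3)) - 23009) = √((52 + 13/3) - 23009) = √(169/3 - 23009) = √(-68858/3) = I*√206574/3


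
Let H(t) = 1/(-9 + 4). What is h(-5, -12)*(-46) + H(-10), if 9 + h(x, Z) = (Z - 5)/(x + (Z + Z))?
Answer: 56091/145 ≈ 386.83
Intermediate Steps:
H(t) = -⅕ (H(t) = 1/(-5) = -⅕)
h(x, Z) = -9 + (-5 + Z)/(x + 2*Z) (h(x, Z) = -9 + (Z - 5)/(x + (Z + Z)) = -9 + (-5 + Z)/(x + 2*Z))
h(-5, -12)*(-46) + H(-10) = ((-5 - 17*(-12) - 9*(-5))/(-5 + 2*(-12)))*(-46) - ⅕ = ((-5 + 204 + 45)/(-5 - 24))*(-46) - ⅕ = (244/(-29))*(-46) - ⅕ = -1/29*244*(-46) - ⅕ = -244/29*(-46) - ⅕ = 11224/29 - ⅕ = 56091/145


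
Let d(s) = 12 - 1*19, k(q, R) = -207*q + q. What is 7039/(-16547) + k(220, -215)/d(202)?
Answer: 749860767/115829 ≈ 6473.9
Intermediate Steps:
k(q, R) = -206*q
d(s) = -7 (d(s) = 12 - 19 = -7)
7039/(-16547) + k(220, -215)/d(202) = 7039/(-16547) - 206*220/(-7) = 7039*(-1/16547) - 45320*(-⅐) = -7039/16547 + 45320/7 = 749860767/115829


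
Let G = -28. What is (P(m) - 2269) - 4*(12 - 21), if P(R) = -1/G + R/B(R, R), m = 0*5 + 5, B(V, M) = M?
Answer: -62495/28 ≈ -2232.0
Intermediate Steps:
m = 5 (m = 0 + 5 = 5)
P(R) = 29/28 (P(R) = -1/(-28) + R/R = -1*(-1/28) + 1 = 1/28 + 1 = 29/28)
(P(m) - 2269) - 4*(12 - 21) = (29/28 - 2269) - 4*(12 - 21) = -63503/28 - 4*(-9) = -63503/28 + 36 = -62495/28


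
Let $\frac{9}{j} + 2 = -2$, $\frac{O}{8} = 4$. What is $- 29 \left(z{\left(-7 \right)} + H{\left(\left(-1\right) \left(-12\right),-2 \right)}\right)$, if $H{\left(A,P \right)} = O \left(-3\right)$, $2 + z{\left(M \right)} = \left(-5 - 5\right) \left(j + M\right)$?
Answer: $\frac{319}{2} \approx 159.5$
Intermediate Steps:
$O = 32$ ($O = 8 \cdot 4 = 32$)
$j = - \frac{9}{4}$ ($j = \frac{9}{-2 - 2} = \frac{9}{-4} = 9 \left(- \frac{1}{4}\right) = - \frac{9}{4} \approx -2.25$)
$z{\left(M \right)} = \frac{41}{2} - 10 M$ ($z{\left(M \right)} = -2 + \left(-5 - 5\right) \left(- \frac{9}{4} + M\right) = -2 - 10 \left(- \frac{9}{4} + M\right) = -2 - \left(- \frac{45}{2} + 10 M\right) = \frac{41}{2} - 10 M$)
$H{\left(A,P \right)} = -96$ ($H{\left(A,P \right)} = 32 \left(-3\right) = -96$)
$- 29 \left(z{\left(-7 \right)} + H{\left(\left(-1\right) \left(-12\right),-2 \right)}\right) = - 29 \left(\left(\frac{41}{2} - -70\right) - 96\right) = - 29 \left(\left(\frac{41}{2} + 70\right) - 96\right) = - 29 \left(\frac{181}{2} - 96\right) = \left(-29\right) \left(- \frac{11}{2}\right) = \frac{319}{2}$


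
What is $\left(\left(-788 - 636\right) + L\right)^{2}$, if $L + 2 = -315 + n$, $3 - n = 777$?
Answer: $6325225$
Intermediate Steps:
$n = -774$ ($n = 3 - 777 = -774$)
$L = -1091$ ($L = -2 - 1089 = -1091$)
$\left(\left(-788 - 636\right) + L\right)^{2} = \left(\left(-788 - 636\right) - 1091\right)^{2} = \left(-1424 - 1091\right)^{2} = \left(-2515\right)^{2} = 6325225$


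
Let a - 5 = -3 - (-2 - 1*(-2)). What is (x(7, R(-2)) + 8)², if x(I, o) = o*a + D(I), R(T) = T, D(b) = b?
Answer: 121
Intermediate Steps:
a = 2 (a = 5 + (-3 - (-2 - 1*(-2))) = 5 + (-3 - (-2 + 2)) = 5 + (-3 - 1*0) = 5 + (-3 + 0) = 5 - 3 = 2)
x(I, o) = I + 2*o (x(I, o) = o*2 + I = 2*o + I = I + 2*o)
(x(7, R(-2)) + 8)² = ((7 + 2*(-2)) + 8)² = ((7 - 4) + 8)² = (3 + 8)² = 11² = 121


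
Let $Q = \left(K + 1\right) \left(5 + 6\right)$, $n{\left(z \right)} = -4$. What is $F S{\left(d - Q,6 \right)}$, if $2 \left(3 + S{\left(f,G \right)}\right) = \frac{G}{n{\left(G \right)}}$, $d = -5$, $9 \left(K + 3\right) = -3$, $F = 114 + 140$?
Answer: $- \frac{1905}{2} \approx -952.5$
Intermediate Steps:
$F = 254$
$K = - \frac{10}{3}$ ($K = -3 + \frac{1}{9} \left(-3\right) = -3 - \frac{1}{3} = - \frac{10}{3} \approx -3.3333$)
$Q = - \frac{77}{3}$ ($Q = \left(- \frac{10}{3} + 1\right) \left(5 + 6\right) = \left(- \frac{7}{3}\right) 11 = - \frac{77}{3} \approx -25.667$)
$S{\left(f,G \right)} = -3 - \frac{G}{8}$ ($S{\left(f,G \right)} = -3 + \frac{G \frac{1}{-4}}{2} = -3 + \frac{G \left(- \frac{1}{4}\right)}{2} = -3 + \frac{\left(- \frac{1}{4}\right) G}{2} = -3 - \frac{G}{8}$)
$F S{\left(d - Q,6 \right)} = 254 \left(-3 - \frac{3}{4}\right) = 254 \left(- \frac{15}{4}\right) = - \frac{1905}{2}$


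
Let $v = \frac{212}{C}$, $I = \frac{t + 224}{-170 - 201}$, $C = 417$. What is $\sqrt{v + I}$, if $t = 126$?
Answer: $\frac{i \sqrt{212479014}}{22101} \approx 0.65955 i$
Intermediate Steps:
$I = - \frac{50}{53}$ ($I = \frac{126 + 224}{-170 - 201} = \frac{350}{-371} = 350 \left(- \frac{1}{371}\right) = - \frac{50}{53} \approx -0.9434$)
$v = \frac{212}{417} \approx 0.50839$
$\sqrt{v + I} = \sqrt{\frac{212}{417} - \frac{50}{53}} = \sqrt{- \frac{9614}{22101}} = \frac{i \sqrt{212479014}}{22101}$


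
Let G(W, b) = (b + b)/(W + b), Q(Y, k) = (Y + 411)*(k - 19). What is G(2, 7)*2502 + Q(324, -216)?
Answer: -168833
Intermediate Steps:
Q(Y, k) = (-19 + k)*(411 + Y) (Q(Y, k) = (411 + Y)*(-19 + k) = (-19 + k)*(411 + Y))
G(W, b) = 2*b/(W + b) (G(W, b) = (2*b)/(W + b) = 2*b/(W + b))
G(2, 7)*2502 + Q(324, -216) = (2*7/(2 + 7))*2502 + (-7809 - 19*324 + 411*(-216) + 324*(-216)) = (2*7/9)*2502 + (-7809 - 6156 - 88776 - 69984) = (2*7*(⅑))*2502 - 172725 = (14/9)*2502 - 172725 = 3892 - 172725 = -168833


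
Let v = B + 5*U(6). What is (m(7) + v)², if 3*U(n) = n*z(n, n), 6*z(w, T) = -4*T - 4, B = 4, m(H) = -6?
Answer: 21316/9 ≈ 2368.4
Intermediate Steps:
z(w, T) = -⅔ - 2*T/3 (z(w, T) = (-4*T - 4)/6 = (-4 - 4*T)/6 = -⅔ - 2*T/3)
U(n) = n*(-⅔ - 2*n/3)/3 (U(n) = (n*(-⅔ - 2*n/3))/3 = n*(-⅔ - 2*n/3)/3)
v = -128/3 (v = 4 + 5*(-2/9*6*(1 + 6)) = 4 + 5*(-2/9*6*7) = 4 + 5*(-28/3) = 4 - 140/3 = -128/3 ≈ -42.667)
(m(7) + v)² = (-6 - 128/3)² = (-146/3)² = 21316/9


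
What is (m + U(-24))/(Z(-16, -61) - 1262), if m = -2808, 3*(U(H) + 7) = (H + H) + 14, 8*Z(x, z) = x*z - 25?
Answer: 67832/27435 ≈ 2.4725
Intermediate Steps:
Z(x, z) = -25/8 + x*z/8 (Z(x, z) = (x*z - 25)/8 = (-25 + x*z)/8 = -25/8 + x*z/8)
U(H) = -7/3 + 2*H/3 (U(H) = -7 + ((H + H) + 14)/3 = -7 + (2*H + 14)/3 = -7 + (14 + 2*H)/3 = -7 + (14/3 + 2*H/3) = -7/3 + 2*H/3)
(m + U(-24))/(Z(-16, -61) - 1262) = (-2808 + (-7/3 + (⅔)*(-24)))/((-25/8 + (⅛)*(-16)*(-61)) - 1262) = (-2808 + (-7/3 - 16))/((-25/8 + 122) - 1262) = (-2808 - 55/3)/(951/8 - 1262) = -8479/(3*(-9145/8)) = -8479/3*(-8/9145) = 67832/27435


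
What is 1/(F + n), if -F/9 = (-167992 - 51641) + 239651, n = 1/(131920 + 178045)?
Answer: -309965/55843914329 ≈ -5.5506e-6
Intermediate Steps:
n = 1/309965 ≈ 3.2262e-6
F = -180162 (F = -9*((-167992 - 51641) + 239651) = -9*(-219633 + 239651) = -9*20018 = -180162)
1/(F + n) = 1/(-180162 + 1/309965) = 1/(-55843914329/309965) = -309965/55843914329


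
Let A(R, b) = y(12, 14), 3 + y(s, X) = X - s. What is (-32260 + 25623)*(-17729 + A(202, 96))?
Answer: 117674010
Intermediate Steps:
y(s, X) = -3 + X - s (y(s, X) = -3 + (X - s) = -3 + X - s)
A(R, b) = -1 (A(R, b) = -3 + 14 - 1*12 = -3 + 14 - 12 = -1)
(-32260 + 25623)*(-17729 + A(202, 96)) = (-32260 + 25623)*(-17729 - 1) = -6637*(-17730) = 117674010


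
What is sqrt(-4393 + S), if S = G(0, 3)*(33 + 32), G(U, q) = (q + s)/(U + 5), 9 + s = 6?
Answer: I*sqrt(4393) ≈ 66.28*I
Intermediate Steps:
s = -3 (s = -9 + 6 = -3)
G(U, q) = (-3 + q)/(5 + U) (G(U, q) = (q - 3)/(U + 5) = (-3 + q)/(5 + U))
S = 0 (S = ((-3 + 3)/(5 + 0))*(33 + 32) = (0/5)*65 = ((1/5)*0)*65 = 0*65 = 0)
sqrt(-4393 + S) = sqrt(-4393 + 0) = sqrt(-4393) = I*sqrt(4393)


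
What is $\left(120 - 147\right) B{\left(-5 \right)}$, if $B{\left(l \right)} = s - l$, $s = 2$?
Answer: $-189$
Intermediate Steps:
$B{\left(l \right)} = 2 - l$
$\left(120 - 147\right) B{\left(-5 \right)} = \left(120 - 147\right) \left(2 - -5\right) = - 27 \left(2 + 5\right) = \left(-27\right) 7 = -189$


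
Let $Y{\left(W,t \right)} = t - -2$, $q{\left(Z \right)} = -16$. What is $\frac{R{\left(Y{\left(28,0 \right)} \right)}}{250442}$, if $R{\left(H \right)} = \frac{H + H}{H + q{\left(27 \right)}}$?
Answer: $- \frac{1}{876547} \approx -1.1408 \cdot 10^{-6}$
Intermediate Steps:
$Y{\left(W,t \right)} = 2 + t$ ($Y{\left(W,t \right)} = t + 2 = 2 + t$)
$R{\left(H \right)} = \frac{2 H}{-16 + H}$ ($R{\left(H \right)} = \frac{H + H}{H - 16} = \frac{2 H}{-16 + H}$)
$\frac{R{\left(Y{\left(28,0 \right)} \right)}}{250442} = \frac{2 \left(2 + 0\right) \frac{1}{-16 + \left(2 + 0\right)}}{250442} = 2 \cdot 2 \frac{1}{-16 + 2} \cdot \frac{1}{250442} = 2 \cdot 2 \frac{1}{-14} \cdot \frac{1}{250442} = 2 \cdot 2 \left(- \frac{1}{14}\right) \frac{1}{250442} = \left(- \frac{2}{7}\right) \frac{1}{250442} = - \frac{1}{876547}$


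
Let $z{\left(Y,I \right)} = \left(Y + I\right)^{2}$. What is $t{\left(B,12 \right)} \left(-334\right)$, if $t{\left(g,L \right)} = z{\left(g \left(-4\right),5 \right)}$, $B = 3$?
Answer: $-16366$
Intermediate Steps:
$z{\left(Y,I \right)} = \left(I + Y\right)^{2}$
$t{\left(g,L \right)} = \left(5 - 4 g\right)^{2}$ ($t{\left(g,L \right)} = \left(5 + g \left(-4\right)\right)^{2} = \left(5 - 4 g\right)^{2}$)
$t{\left(B,12 \right)} \left(-334\right) = \left(-5 + 4 \cdot 3\right)^{2} \left(-334\right) = \left(-5 + 12\right)^{2} \left(-334\right) = 7^{2} \left(-334\right) = 49 \left(-334\right) = -16366$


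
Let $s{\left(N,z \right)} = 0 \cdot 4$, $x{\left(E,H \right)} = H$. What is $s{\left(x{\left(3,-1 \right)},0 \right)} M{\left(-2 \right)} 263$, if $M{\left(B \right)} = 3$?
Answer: $0$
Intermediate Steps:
$s{\left(N,z \right)} = 0$
$s{\left(x{\left(3,-1 \right)},0 \right)} M{\left(-2 \right)} 263 = 0 \cdot 3 \cdot 263 = 0 \cdot 263 = 0$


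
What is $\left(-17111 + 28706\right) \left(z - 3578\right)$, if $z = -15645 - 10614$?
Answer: $-345960015$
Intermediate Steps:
$z = -26259$ ($z = -15645 - 10614 = -26259$)
$\left(-17111 + 28706\right) \left(z - 3578\right) = \left(-17111 + 28706\right) \left(-26259 - 3578\right) = 11595 \left(-29837\right) = -345960015$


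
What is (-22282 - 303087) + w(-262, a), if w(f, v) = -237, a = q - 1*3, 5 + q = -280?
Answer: -325606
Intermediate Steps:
q = -285 (q = -5 - 280 = -285)
a = -288 (a = -285 - 1*3 = -285 - 3 = -288)
(-22282 - 303087) + w(-262, a) = (-22282 - 303087) - 237 = -325369 - 237 = -325606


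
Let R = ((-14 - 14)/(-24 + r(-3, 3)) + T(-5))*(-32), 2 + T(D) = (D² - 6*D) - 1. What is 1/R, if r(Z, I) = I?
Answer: -3/5120 ≈ -0.00058594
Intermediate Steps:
T(D) = -3 + D² - 6*D (T(D) = -2 + ((D² - 6*D) - 1) = -2 + (-1 + D² - 6*D) = -3 + D² - 6*D)
R = -5120/3 (R = ((-14 - 14)/(-24 + 3) + (-3 + (-5)² - 6*(-5)))*(-32) = (-28/(-21) + (-3 + 25 + 30))*(-32) = (-28*(-1/21) + 52)*(-32) = (4/3 + 52)*(-32) = (160/3)*(-32) = -5120/3 ≈ -1706.7)
1/R = 1/(-5120/3) = -3/5120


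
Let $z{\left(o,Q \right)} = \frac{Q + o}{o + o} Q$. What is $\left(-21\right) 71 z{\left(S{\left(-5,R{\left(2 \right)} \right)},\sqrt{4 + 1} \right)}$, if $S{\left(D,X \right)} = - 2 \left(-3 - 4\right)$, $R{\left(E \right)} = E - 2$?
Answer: $- \frac{1065}{4} - \frac{1491 \sqrt{5}}{2} \approx -1933.2$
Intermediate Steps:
$R{\left(E \right)} = -2 + E$
$S{\left(D,X \right)} = 14$ ($S{\left(D,X \right)} = \left(-2\right) \left(-7\right) = 14$)
$z{\left(o,Q \right)} = \frac{Q \left(Q + o\right)}{2 o}$ ($z{\left(o,Q \right)} = \frac{Q + o}{2 o} Q = \frac{Q \left(Q + o\right)}{2 o}$)
$\left(-21\right) 71 z{\left(S{\left(-5,R{\left(2 \right)} \right)},\sqrt{4 + 1} \right)} = \left(-21\right) 71 \frac{\sqrt{4 + 1} \left(\sqrt{4 + 1} + 14\right)}{2 \cdot 14} = - 1491 \cdot \frac{1}{2} \sqrt{5} \cdot \frac{1}{14} \left(\sqrt{5} + 14\right) = - 1491 \cdot \frac{1}{2} \sqrt{5} \cdot \frac{1}{14} \left(14 + \sqrt{5}\right) = - 1491 \frac{\sqrt{5} \left(14 + \sqrt{5}\right)}{28} = - \frac{213 \sqrt{5} \left(14 + \sqrt{5}\right)}{4}$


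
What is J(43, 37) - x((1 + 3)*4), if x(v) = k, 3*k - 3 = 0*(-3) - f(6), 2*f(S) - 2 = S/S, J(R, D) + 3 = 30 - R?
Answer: -33/2 ≈ -16.500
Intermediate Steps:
J(R, D) = 27 - R (J(R, D) = -3 + (30 - R) = 27 - R)
f(S) = 3/2 (f(S) = 1 + (S/S)/2 = 1 + (½)*1 = 1 + ½ = 3/2)
k = ½ (k = 1 + (0*(-3) - 1*3/2)/3 = 1 + (0 - 3/2)/3 = 1 + (⅓)*(-3/2) = 1 - ½ = ½ ≈ 0.50000)
x(v) = ½
J(43, 37) - x((1 + 3)*4) = (27 - 1*43) - 1*½ = (27 - 43) - ½ = -16 - ½ = -33/2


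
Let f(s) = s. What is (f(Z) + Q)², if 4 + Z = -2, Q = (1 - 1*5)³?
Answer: 4900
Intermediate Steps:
Q = -64 (Q = (1 - 5)³ = (-4)³ = -64)
Z = -6 (Z = -4 - 2 = -6)
(f(Z) + Q)² = (-6 - 64)² = (-70)² = 4900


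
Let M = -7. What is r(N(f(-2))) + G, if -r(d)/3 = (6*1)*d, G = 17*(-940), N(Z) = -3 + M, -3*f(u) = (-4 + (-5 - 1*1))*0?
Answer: -15800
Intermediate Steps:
f(u) = 0 (f(u) = -(-4 + (-5 - 1*1))*0/3 = -(-4 + (-5 - 1))*0/3 = -(-4 - 6)*0/3 = -(-10)*0/3 = -1/3*0 = 0)
N(Z) = -10 (N(Z) = -3 - 7 = -10)
G = -15980
r(d) = -18*d (r(d) = -3*6*1*d = -18*d)
r(N(f(-2))) + G = -18*(-10) - 15980 = 180 - 15980 = -15800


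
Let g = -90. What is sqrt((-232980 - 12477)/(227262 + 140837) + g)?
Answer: 3*I*sqrt(1365007902037)/368099 ≈ 9.5219*I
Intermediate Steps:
sqrt((-232980 - 12477)/(227262 + 140837) + g) = sqrt((-232980 - 12477)/(227262 + 140837) - 90) = sqrt(-245457/368099 - 90) = sqrt(-33374367/368099) = 3*I*sqrt(1365007902037)/368099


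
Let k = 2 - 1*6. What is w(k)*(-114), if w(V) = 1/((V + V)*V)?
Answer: -57/16 ≈ -3.5625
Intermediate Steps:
k = -4 (k = 2 - 6 = -4)
w(V) = 1/(2*V**2) (w(V) = 1/(((2*V))*V) = (1/(2*V))/V = 1/(2*V**2))
w(k)*(-114) = ((1/2)/(-4)**2)*(-114) = ((1/2)*(1/16))*(-114) = (1/32)*(-114) = -57/16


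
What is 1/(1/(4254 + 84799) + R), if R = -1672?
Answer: -89053/148896615 ≈ -0.00059809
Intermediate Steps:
1/(1/(4254 + 84799) + R) = 1/(1/(4254 + 84799) - 1672) = 1/(1/89053 - 1672) = 1/(-148896615/89053) = -89053/148896615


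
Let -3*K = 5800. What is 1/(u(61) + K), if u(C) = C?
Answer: -3/5617 ≈ -0.00053409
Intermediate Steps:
K = -5800/3 (K = -⅓*5800 = -5800/3 ≈ -1933.3)
1/(u(61) + K) = 1/(61 - 5800/3) = 1/(-5617/3) = -3/5617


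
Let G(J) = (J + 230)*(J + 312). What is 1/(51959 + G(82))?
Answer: 1/174887 ≈ 5.7180e-6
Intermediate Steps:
G(J) = (230 + J)*(312 + J)
1/(51959 + G(82)) = 1/(51959 + (71760 + 82² + 542*82)) = 1/(51959 + (71760 + 6724 + 44444)) = 1/(51959 + 122928) = 1/174887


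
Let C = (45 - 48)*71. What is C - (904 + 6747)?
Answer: -7864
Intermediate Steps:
C = -213 (C = -3*71 = -213)
C - (904 + 6747) = -213 - (904 + 6747) = -213 - 1*7651 = -213 - 7651 = -7864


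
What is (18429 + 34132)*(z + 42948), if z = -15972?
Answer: 1417885536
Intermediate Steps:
(18429 + 34132)*(z + 42948) = (18429 + 34132)*(-15972 + 42948) = 52561*26976 = 1417885536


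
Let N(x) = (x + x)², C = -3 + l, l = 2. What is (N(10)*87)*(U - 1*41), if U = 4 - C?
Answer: -1252800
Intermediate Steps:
C = -1 (C = -3 + 2 = -1)
N(x) = 4*x² (N(x) = (2*x)² = 4*x²)
U = 5 (U = 4 - 1*(-1) = 4 + 1 = 5)
(N(10)*87)*(U - 1*41) = ((4*10²)*87)*(5 - 1*41) = ((4*100)*87)*(5 - 41) = (400*87)*(-36) = 34800*(-36) = -1252800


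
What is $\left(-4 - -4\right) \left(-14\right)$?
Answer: $0$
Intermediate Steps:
$\left(-4 - -4\right) \left(-14\right) = \left(-4 + \left(-3 + 7\right)\right) \left(-14\right) = \left(-4 + 4\right) \left(-14\right) = 0 \left(-14\right) = 0$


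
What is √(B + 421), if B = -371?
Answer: 5*√2 ≈ 7.0711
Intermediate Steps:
√(B + 421) = √(-371 + 421) = √50 = 5*√2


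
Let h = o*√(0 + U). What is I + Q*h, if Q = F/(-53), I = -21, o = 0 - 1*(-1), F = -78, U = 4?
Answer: -957/53 ≈ -18.057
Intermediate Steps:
o = 1 (o = 0 + 1 = 1)
h = 2 (h = 1*√(0 + 4) = 1*√4 = 1*2 = 2)
Q = 78/53 (Q = -78/(-53) = -78*(-1/53) = 78/53 ≈ 1.4717)
I + Q*h = -21 + (78/53)*2 = -21 + 156/53 = -957/53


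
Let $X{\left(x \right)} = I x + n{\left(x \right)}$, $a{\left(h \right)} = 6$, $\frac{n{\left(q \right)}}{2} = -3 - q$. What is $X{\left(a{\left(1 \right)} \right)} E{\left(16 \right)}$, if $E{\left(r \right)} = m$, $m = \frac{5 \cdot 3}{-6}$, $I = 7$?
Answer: $-60$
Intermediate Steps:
$n{\left(q \right)} = -6 - 2 q$ ($n{\left(q \right)} = 2 \left(-3 - q\right) = -6 - 2 q$)
$m = - \frac{5}{2}$ ($m = 15 \left(- \frac{1}{6}\right) = - \frac{5}{2} \approx -2.5$)
$X{\left(x \right)} = -6 + 5 x$ ($X{\left(x \right)} = 7 x - \left(6 + 2 x\right) = -6 + 5 x$)
$E{\left(r \right)} = - \frac{5}{2}$
$X{\left(a{\left(1 \right)} \right)} E{\left(16 \right)} = \left(-6 + 5 \cdot 6\right) \left(- \frac{5}{2}\right) = \left(-6 + 30\right) \left(- \frac{5}{2}\right) = 24 \left(- \frac{5}{2}\right) = -60$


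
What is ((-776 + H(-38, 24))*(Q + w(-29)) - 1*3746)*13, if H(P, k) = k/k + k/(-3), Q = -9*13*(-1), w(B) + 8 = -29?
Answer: -863018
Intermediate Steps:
w(B) = -37 (w(B) = -8 - 29 = -37)
Q = 117 (Q = -117*(-1) = 117)
H(P, k) = 1 - k/3 (H(P, k) = 1 + k*(-1/3) = 1 - k/3)
((-776 + H(-38, 24))*(Q + w(-29)) - 1*3746)*13 = ((-776 + (1 - 1/3*24))*(117 - 37) - 1*3746)*13 = ((-776 + (1 - 8))*80 - 3746)*13 = ((-776 - 7)*80 - 3746)*13 = (-783*80 - 3746)*13 = (-62640 - 3746)*13 = -66386*13 = -863018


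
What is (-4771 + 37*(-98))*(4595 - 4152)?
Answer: -3719871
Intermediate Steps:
(-4771 + 37*(-98))*(4595 - 4152) = (-4771 - 3626)*443 = -8397*443 = -3719871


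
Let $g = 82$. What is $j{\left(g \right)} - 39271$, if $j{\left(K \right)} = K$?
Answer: $-39189$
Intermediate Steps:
$j{\left(g \right)} - 39271 = 82 - 39271 = -39189$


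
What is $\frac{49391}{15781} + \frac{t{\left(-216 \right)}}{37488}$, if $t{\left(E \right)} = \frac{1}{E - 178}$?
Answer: $\frac{729518488571}{233089662432} \approx 3.1298$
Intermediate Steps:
$t{\left(E \right)} = \frac{1}{-178 + E}$
$\frac{49391}{15781} + \frac{t{\left(-216 \right)}}{37488} = \frac{49391}{15781} + \frac{1}{\left(-178 - 216\right) 37488} = 49391 \cdot \frac{1}{15781} + \frac{1}{-394} \cdot \frac{1}{37488} = \frac{49391}{15781} - \frac{1}{14770272} = \frac{729518488571}{233089662432}$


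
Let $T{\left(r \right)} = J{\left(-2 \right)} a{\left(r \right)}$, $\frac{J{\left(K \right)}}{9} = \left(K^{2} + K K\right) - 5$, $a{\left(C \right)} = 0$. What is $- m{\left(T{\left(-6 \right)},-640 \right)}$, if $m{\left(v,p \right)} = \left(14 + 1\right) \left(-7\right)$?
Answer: $105$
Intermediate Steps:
$J{\left(K \right)} = -45 + 18 K^{2}$ ($J{\left(K \right)} = 9 \left(\left(K^{2} + K K\right) - 5\right) = 9 \left(\left(K^{2} + K^{2}\right) - 5\right) = 9 \left(2 K^{2} - 5\right) = 9 \left(-5 + 2 K^{2}\right) = -45 + 18 K^{2}$)
$T{\left(r \right)} = 0$ ($T{\left(r \right)} = \left(-45 + 18 \left(-2\right)^{2}\right) 0 = \left(-45 + 18 \cdot 4\right) 0 = \left(-45 + 72\right) 0 = 27 \cdot 0 = 0$)
$m{\left(v,p \right)} = -105$ ($m{\left(v,p \right)} = 15 \left(-7\right) = -105$)
$- m{\left(T{\left(-6 \right)},-640 \right)} = \left(-1\right) \left(-105\right) = 105$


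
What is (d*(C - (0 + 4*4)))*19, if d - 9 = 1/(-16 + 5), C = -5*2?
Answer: -48412/11 ≈ -4401.1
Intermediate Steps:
C = -10
d = 98/11 (d = 9 + 1/(-16 + 5) = 9 + 1/(-11) = 9 - 1/11 = 98/11 ≈ 8.9091)
(d*(C - (0 + 4*4)))*19 = (98*(-10 - (0 + 4*4))/11)*19 = (98*(-10 - (0 + 16))/11)*19 = (98*(-10 - 1*16)/11)*19 = (98*(-10 - 16)/11)*19 = ((98/11)*(-26))*19 = -2548/11*19 = -48412/11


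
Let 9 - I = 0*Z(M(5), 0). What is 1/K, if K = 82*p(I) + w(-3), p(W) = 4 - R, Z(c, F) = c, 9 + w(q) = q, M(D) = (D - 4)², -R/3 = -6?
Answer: -1/1160 ≈ -0.00086207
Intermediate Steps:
R = 18 (R = -3*(-6) = 18)
M(D) = (-4 + D)²
w(q) = -9 + q
I = 9 (I = 9 - 0*(-4 + 5)² = 9 - 0*1² = 9 - 0 = 9 - 1*0 = 9 + 0 = 9)
p(W) = -14 (p(W) = 4 - 1*18 = 4 - 18 = -14)
K = -1160 (K = 82*(-14) + (-9 - 3) = -1148 - 12 = -1160)
1/K = 1/(-1160) = -1/1160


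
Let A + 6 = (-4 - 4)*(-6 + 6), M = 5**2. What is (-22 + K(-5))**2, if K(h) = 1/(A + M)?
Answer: 173889/361 ≈ 481.69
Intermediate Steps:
M = 25
A = -6 (A = -6 + (-4 - 4)*(-6 + 6) = -6 - 8*0 = -6 + 0 = -6)
K(h) = 1/19 (K(h) = 1/(-6 + 25) = 1/19)
(-22 + K(-5))**2 = (-22 + 1/19)**2 = (-417/19)**2 = 173889/361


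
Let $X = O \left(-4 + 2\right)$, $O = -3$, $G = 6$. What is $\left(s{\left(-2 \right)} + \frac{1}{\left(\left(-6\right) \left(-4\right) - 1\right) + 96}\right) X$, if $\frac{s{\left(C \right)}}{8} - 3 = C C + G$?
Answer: $\frac{74262}{119} \approx 624.05$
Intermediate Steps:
$s{\left(C \right)} = 72 + 8 C^{2}$ ($s{\left(C \right)} = 24 + 8 \left(C C + 6\right) = 24 + 8 \left(C^{2} + 6\right) = 24 + 8 \left(6 + C^{2}\right) = 24 + \left(48 + 8 C^{2}\right) = 72 + 8 C^{2}$)
$X = 6$ ($X = - 3 \left(-4 + 2\right) = \left(-3\right) \left(-2\right) = 6$)
$\left(s{\left(-2 \right)} + \frac{1}{\left(\left(-6\right) \left(-4\right) - 1\right) + 96}\right) X = \left(\left(72 + 8 \left(-2\right)^{2}\right) + \frac{1}{\left(\left(-6\right) \left(-4\right) - 1\right) + 96}\right) 6 = \left(\left(72 + 8 \cdot 4\right) + \frac{1}{\left(24 - 1\right) + 96}\right) 6 = \left(\left(72 + 32\right) + \frac{1}{23 + 96}\right) 6 = \left(104 + \frac{1}{119}\right) 6 = \frac{12377}{119} \cdot 6 = \frac{74262}{119}$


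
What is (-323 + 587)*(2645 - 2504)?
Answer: 37224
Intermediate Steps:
(-323 + 587)*(2645 - 2504) = 264*141 = 37224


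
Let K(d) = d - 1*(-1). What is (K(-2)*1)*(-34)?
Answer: 34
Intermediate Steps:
K(d) = 1 + d (K(d) = d + 1 = 1 + d)
(K(-2)*1)*(-34) = ((1 - 2)*1)*(-34) = -1*1*(-34) = -1*(-34) = 34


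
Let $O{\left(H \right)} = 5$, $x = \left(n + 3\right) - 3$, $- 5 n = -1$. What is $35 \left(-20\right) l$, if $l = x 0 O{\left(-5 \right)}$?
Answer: $0$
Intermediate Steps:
$n = \frac{1}{5}$ ($n = \left(- \frac{1}{5}\right) \left(-1\right) = \frac{1}{5} \approx 0.2$)
$x = \frac{1}{5}$ ($x = \left(\frac{1}{5} + 3\right) - 3 = \frac{16}{5} - 3 = \frac{1}{5} \approx 0.2$)
$l = 0$ ($l = \frac{1}{5} \cdot 0 \cdot 5 = 0 \cdot 5 = 0$)
$35 \left(-20\right) l = 35 \left(-20\right) 0 = \left(-700\right) 0 = 0$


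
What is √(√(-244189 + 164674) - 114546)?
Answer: √(-114546 + 3*I*√8835) ≈ 0.417 + 338.45*I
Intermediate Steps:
√(√(-244189 + 164674) - 114546) = √(√(-79515) - 114546) = √(3*I*√8835 - 114546) = √(-114546 + 3*I*√8835)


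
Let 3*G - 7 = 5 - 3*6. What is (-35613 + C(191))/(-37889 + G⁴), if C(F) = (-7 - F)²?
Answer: -3591/37873 ≈ -0.094817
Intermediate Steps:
G = -2 (G = 7/3 + (5 - 3*6)/3 = 7/3 + (5 - 18)/3 = 7/3 + (⅓)*(-13) = 7/3 - 13/3 = -2)
(-35613 + C(191))/(-37889 + G⁴) = (-35613 + (7 + 191)²)/(-37889 + (-2)⁴) = (-35613 + 198²)/(-37889 + 16) = (-35613 + 39204)/(-37873) = 3591*(-1/37873) = -3591/37873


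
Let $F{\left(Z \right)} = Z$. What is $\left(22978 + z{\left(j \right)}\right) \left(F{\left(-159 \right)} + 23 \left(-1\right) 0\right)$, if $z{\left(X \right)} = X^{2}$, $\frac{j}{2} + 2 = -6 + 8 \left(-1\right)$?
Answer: $-3816318$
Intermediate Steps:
$j = -32$ ($j = -4 + 2 \left(-6 + 8 \left(-1\right)\right) = -4 + 2 \left(-6 - 8\right) = -4 + 2 \left(-14\right) = -4 - 28 = -32$)
$\left(22978 + z{\left(j \right)}\right) \left(F{\left(-159 \right)} + 23 \left(-1\right) 0\right) = \left(22978 + \left(-32\right)^{2}\right) \left(-159 + 23 \left(-1\right) 0\right) = \left(22978 + 1024\right) \left(-159 - 0\right) = 24002 \left(-159 + 0\right) = 24002 \left(-159\right) = -3816318$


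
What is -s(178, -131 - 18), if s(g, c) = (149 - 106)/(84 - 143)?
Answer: 43/59 ≈ 0.72881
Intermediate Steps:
s(g, c) = -43/59 (s(g, c) = 43/(-59) = 43*(-1/59) = -43/59)
-s(178, -131 - 18) = -1*(-43/59) = 43/59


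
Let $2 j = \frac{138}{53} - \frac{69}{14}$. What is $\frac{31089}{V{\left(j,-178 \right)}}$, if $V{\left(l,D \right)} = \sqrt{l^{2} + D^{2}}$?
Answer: $\frac{46136076 \sqrt{69779254729}}{69779254729} \approx 174.65$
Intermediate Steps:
$j = - \frac{1725}{1484}$ ($j = \frac{\frac{138}{53} - \frac{69}{14}}{2} = \frac{1}{2} \left(- \frac{1725}{742}\right) = - \frac{1725}{1484} \approx -1.1624$)
$V{\left(l,D \right)} = \sqrt{D^{2} + l^{2}}$
$\frac{31089}{V{\left(j,-178 \right)}} = \frac{31089}{\sqrt{\left(-178\right)^{2} + \left(- \frac{1725}{1484}\right)^{2}}} = \frac{31089}{\sqrt{31684 + \frac{2975625}{2202256}}} = \frac{31089}{\sqrt{\frac{69779254729}{2202256}}} = \frac{31089}{\frac{1}{1484} \sqrt{69779254729}} = 31089 \frac{1484 \sqrt{69779254729}}{69779254729} = \frac{46136076 \sqrt{69779254729}}{69779254729}$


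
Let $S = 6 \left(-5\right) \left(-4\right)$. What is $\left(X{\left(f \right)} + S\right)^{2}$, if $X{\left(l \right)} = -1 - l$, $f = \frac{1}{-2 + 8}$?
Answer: $\frac{508369}{36} \approx 14121.0$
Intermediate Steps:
$f = \frac{1}{6} \approx 0.16667$
$S = 120$ ($S = \left(-30\right) \left(-4\right) = 120$)
$\left(X{\left(f \right)} + S\right)^{2} = \left(\left(-1 - \frac{1}{6}\right) + 120\right)^{2} = \left(- \frac{7}{6} + 120\right)^{2} = \left(\frac{713}{6}\right)^{2} = \frac{508369}{36}$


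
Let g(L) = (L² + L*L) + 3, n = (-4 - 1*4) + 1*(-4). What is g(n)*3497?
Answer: 1017627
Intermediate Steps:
n = -12 (n = (-4 - 4) - 4 = -8 - 4 = -12)
g(L) = 3 + 2*L² (g(L) = (L² + L²) + 3 = 2*L² + 3 = 3 + 2*L²)
g(n)*3497 = (3 + 2*(-12)²)*3497 = (3 + 2*144)*3497 = (3 + 288)*3497 = 291*3497 = 1017627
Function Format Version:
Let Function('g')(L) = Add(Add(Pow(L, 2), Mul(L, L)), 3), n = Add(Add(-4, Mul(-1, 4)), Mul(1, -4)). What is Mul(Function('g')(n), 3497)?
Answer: 1017627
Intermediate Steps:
n = -12 (n = Add(Add(-4, -4), -4) = Add(-8, -4) = -12)
Function('g')(L) = Add(3, Mul(2, Pow(L, 2))) (Function('g')(L) = Add(Add(Pow(L, 2), Pow(L, 2)), 3) = Add(Mul(2, Pow(L, 2)), 3) = Add(3, Mul(2, Pow(L, 2))))
Mul(Function('g')(n), 3497) = Mul(Add(3, Mul(2, Pow(-12, 2))), 3497) = Mul(Add(3, Mul(2, 144)), 3497) = Mul(Add(3, 288), 3497) = Mul(291, 3497) = 1017627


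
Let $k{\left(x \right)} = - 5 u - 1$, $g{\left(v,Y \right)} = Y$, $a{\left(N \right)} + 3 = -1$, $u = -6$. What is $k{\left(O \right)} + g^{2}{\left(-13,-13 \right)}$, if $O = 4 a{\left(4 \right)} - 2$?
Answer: $198$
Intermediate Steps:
$a{\left(N \right)} = -4$ ($a{\left(N \right)} = -3 - 1 = -4$)
$O = -18$ ($O = 4 \left(-4\right) - 2 = -16 - 2 = -18$)
$k{\left(x \right)} = 29$ ($k{\left(x \right)} = \left(-5\right) \left(-6\right) - 1 = 30 - 1 = 29$)
$k{\left(O \right)} + g^{2}{\left(-13,-13 \right)} = 29 + \left(-13\right)^{2} = 29 + 169 = 198$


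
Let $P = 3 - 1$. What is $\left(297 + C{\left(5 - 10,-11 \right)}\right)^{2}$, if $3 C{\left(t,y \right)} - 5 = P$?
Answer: $\frac{806404}{9} \approx 89601.0$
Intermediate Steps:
$P = 2$
$C{\left(t,y \right)} = \frac{7}{3}$ ($C{\left(t,y \right)} = \frac{5}{3} + \frac{1}{3} \cdot 2 = \frac{5}{3} + \frac{2}{3} = \frac{7}{3}$)
$\left(297 + C{\left(5 - 10,-11 \right)}\right)^{2} = \left(297 + \frac{7}{3}\right)^{2} = \left(\frac{898}{3}\right)^{2} = \frac{806404}{9}$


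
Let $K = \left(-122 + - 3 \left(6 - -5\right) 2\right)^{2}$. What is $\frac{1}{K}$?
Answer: $\frac{1}{35344} \approx 2.8293 \cdot 10^{-5}$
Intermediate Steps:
$K = 35344$ ($K = \left(-122 + - 3 \left(6 + 5\right) 2\right)^{2} = \left(-122 + \left(-3\right) 11 \cdot 2\right)^{2} = \left(-122 - 66\right)^{2} = \left(-188\right)^{2} = 35344$)
$\frac{1}{K} = \frac{1}{35344}$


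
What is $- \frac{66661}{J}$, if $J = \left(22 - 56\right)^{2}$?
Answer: $- \frac{66661}{1156} \approx -57.665$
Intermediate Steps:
$J = 1156$ ($J = \left(-34\right)^{2} = 1156$)
$- \frac{66661}{J} = - \frac{66661}{1156}$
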